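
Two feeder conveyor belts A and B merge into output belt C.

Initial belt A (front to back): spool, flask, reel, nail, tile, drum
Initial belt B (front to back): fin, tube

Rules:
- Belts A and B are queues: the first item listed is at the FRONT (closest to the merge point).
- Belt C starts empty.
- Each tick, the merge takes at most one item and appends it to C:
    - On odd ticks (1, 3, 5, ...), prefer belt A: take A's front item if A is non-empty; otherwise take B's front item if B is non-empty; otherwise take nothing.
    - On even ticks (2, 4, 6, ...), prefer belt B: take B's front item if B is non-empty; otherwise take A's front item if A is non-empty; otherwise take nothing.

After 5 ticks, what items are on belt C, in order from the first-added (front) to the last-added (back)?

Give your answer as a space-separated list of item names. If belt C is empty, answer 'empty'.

Tick 1: prefer A, take spool from A; A=[flask,reel,nail,tile,drum] B=[fin,tube] C=[spool]
Tick 2: prefer B, take fin from B; A=[flask,reel,nail,tile,drum] B=[tube] C=[spool,fin]
Tick 3: prefer A, take flask from A; A=[reel,nail,tile,drum] B=[tube] C=[spool,fin,flask]
Tick 4: prefer B, take tube from B; A=[reel,nail,tile,drum] B=[-] C=[spool,fin,flask,tube]
Tick 5: prefer A, take reel from A; A=[nail,tile,drum] B=[-] C=[spool,fin,flask,tube,reel]

Answer: spool fin flask tube reel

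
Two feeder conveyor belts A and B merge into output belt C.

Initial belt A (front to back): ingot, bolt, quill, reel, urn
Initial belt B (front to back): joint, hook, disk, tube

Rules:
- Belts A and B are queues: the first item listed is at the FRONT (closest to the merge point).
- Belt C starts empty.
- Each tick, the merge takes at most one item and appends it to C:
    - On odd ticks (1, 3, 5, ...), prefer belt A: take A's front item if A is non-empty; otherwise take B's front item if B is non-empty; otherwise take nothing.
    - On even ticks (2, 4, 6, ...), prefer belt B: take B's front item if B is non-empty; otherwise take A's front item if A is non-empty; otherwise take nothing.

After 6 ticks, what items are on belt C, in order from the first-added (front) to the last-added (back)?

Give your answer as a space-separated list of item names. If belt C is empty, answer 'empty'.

Answer: ingot joint bolt hook quill disk

Derivation:
Tick 1: prefer A, take ingot from A; A=[bolt,quill,reel,urn] B=[joint,hook,disk,tube] C=[ingot]
Tick 2: prefer B, take joint from B; A=[bolt,quill,reel,urn] B=[hook,disk,tube] C=[ingot,joint]
Tick 3: prefer A, take bolt from A; A=[quill,reel,urn] B=[hook,disk,tube] C=[ingot,joint,bolt]
Tick 4: prefer B, take hook from B; A=[quill,reel,urn] B=[disk,tube] C=[ingot,joint,bolt,hook]
Tick 5: prefer A, take quill from A; A=[reel,urn] B=[disk,tube] C=[ingot,joint,bolt,hook,quill]
Tick 6: prefer B, take disk from B; A=[reel,urn] B=[tube] C=[ingot,joint,bolt,hook,quill,disk]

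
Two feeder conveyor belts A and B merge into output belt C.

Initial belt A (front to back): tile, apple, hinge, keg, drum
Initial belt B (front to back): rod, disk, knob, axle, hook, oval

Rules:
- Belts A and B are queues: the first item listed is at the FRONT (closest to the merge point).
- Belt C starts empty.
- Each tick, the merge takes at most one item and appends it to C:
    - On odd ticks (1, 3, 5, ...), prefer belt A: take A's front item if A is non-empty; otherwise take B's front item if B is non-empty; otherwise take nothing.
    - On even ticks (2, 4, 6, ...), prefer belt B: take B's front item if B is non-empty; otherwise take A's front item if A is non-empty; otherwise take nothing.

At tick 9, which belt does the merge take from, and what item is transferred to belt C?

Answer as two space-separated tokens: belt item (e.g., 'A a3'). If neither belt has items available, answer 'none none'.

Answer: A drum

Derivation:
Tick 1: prefer A, take tile from A; A=[apple,hinge,keg,drum] B=[rod,disk,knob,axle,hook,oval] C=[tile]
Tick 2: prefer B, take rod from B; A=[apple,hinge,keg,drum] B=[disk,knob,axle,hook,oval] C=[tile,rod]
Tick 3: prefer A, take apple from A; A=[hinge,keg,drum] B=[disk,knob,axle,hook,oval] C=[tile,rod,apple]
Tick 4: prefer B, take disk from B; A=[hinge,keg,drum] B=[knob,axle,hook,oval] C=[tile,rod,apple,disk]
Tick 5: prefer A, take hinge from A; A=[keg,drum] B=[knob,axle,hook,oval] C=[tile,rod,apple,disk,hinge]
Tick 6: prefer B, take knob from B; A=[keg,drum] B=[axle,hook,oval] C=[tile,rod,apple,disk,hinge,knob]
Tick 7: prefer A, take keg from A; A=[drum] B=[axle,hook,oval] C=[tile,rod,apple,disk,hinge,knob,keg]
Tick 8: prefer B, take axle from B; A=[drum] B=[hook,oval] C=[tile,rod,apple,disk,hinge,knob,keg,axle]
Tick 9: prefer A, take drum from A; A=[-] B=[hook,oval] C=[tile,rod,apple,disk,hinge,knob,keg,axle,drum]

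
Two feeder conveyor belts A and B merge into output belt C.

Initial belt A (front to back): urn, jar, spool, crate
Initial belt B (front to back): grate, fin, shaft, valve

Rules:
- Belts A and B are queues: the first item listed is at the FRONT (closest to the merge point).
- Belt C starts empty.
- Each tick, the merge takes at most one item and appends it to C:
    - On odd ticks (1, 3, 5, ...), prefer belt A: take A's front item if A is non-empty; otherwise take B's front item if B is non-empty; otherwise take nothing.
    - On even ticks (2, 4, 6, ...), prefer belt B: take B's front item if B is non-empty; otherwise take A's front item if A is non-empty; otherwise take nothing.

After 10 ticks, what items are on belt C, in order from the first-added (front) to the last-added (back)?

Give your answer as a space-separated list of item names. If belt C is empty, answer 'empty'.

Answer: urn grate jar fin spool shaft crate valve

Derivation:
Tick 1: prefer A, take urn from A; A=[jar,spool,crate] B=[grate,fin,shaft,valve] C=[urn]
Tick 2: prefer B, take grate from B; A=[jar,spool,crate] B=[fin,shaft,valve] C=[urn,grate]
Tick 3: prefer A, take jar from A; A=[spool,crate] B=[fin,shaft,valve] C=[urn,grate,jar]
Tick 4: prefer B, take fin from B; A=[spool,crate] B=[shaft,valve] C=[urn,grate,jar,fin]
Tick 5: prefer A, take spool from A; A=[crate] B=[shaft,valve] C=[urn,grate,jar,fin,spool]
Tick 6: prefer B, take shaft from B; A=[crate] B=[valve] C=[urn,grate,jar,fin,spool,shaft]
Tick 7: prefer A, take crate from A; A=[-] B=[valve] C=[urn,grate,jar,fin,spool,shaft,crate]
Tick 8: prefer B, take valve from B; A=[-] B=[-] C=[urn,grate,jar,fin,spool,shaft,crate,valve]
Tick 9: prefer A, both empty, nothing taken; A=[-] B=[-] C=[urn,grate,jar,fin,spool,shaft,crate,valve]
Tick 10: prefer B, both empty, nothing taken; A=[-] B=[-] C=[urn,grate,jar,fin,spool,shaft,crate,valve]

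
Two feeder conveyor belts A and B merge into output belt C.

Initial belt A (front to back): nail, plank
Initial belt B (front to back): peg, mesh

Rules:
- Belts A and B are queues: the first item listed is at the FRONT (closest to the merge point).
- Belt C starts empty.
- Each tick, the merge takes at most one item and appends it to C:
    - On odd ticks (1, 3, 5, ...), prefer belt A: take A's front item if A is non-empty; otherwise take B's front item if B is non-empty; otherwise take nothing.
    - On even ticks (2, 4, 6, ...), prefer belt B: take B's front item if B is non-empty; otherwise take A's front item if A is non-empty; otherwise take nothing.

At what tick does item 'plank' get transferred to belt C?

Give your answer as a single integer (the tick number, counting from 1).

Tick 1: prefer A, take nail from A; A=[plank] B=[peg,mesh] C=[nail]
Tick 2: prefer B, take peg from B; A=[plank] B=[mesh] C=[nail,peg]
Tick 3: prefer A, take plank from A; A=[-] B=[mesh] C=[nail,peg,plank]

Answer: 3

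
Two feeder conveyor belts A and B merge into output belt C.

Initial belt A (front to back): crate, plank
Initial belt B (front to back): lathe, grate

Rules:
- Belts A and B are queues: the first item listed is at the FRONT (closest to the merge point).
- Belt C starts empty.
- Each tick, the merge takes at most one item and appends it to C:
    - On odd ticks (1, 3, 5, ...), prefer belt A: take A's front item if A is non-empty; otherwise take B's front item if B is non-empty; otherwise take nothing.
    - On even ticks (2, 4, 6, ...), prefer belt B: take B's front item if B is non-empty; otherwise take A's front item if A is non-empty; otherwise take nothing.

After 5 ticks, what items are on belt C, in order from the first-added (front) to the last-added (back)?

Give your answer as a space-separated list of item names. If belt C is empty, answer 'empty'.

Tick 1: prefer A, take crate from A; A=[plank] B=[lathe,grate] C=[crate]
Tick 2: prefer B, take lathe from B; A=[plank] B=[grate] C=[crate,lathe]
Tick 3: prefer A, take plank from A; A=[-] B=[grate] C=[crate,lathe,plank]
Tick 4: prefer B, take grate from B; A=[-] B=[-] C=[crate,lathe,plank,grate]
Tick 5: prefer A, both empty, nothing taken; A=[-] B=[-] C=[crate,lathe,plank,grate]

Answer: crate lathe plank grate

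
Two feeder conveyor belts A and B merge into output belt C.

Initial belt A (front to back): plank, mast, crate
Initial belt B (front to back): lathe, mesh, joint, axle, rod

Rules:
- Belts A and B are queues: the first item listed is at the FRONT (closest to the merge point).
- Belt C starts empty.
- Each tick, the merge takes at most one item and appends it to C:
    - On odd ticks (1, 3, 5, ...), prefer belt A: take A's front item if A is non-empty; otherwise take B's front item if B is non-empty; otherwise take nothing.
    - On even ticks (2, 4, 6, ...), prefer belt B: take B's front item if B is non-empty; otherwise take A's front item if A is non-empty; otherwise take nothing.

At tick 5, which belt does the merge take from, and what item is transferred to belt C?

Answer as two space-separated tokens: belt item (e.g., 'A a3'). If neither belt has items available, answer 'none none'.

Tick 1: prefer A, take plank from A; A=[mast,crate] B=[lathe,mesh,joint,axle,rod] C=[plank]
Tick 2: prefer B, take lathe from B; A=[mast,crate] B=[mesh,joint,axle,rod] C=[plank,lathe]
Tick 3: prefer A, take mast from A; A=[crate] B=[mesh,joint,axle,rod] C=[plank,lathe,mast]
Tick 4: prefer B, take mesh from B; A=[crate] B=[joint,axle,rod] C=[plank,lathe,mast,mesh]
Tick 5: prefer A, take crate from A; A=[-] B=[joint,axle,rod] C=[plank,lathe,mast,mesh,crate]

Answer: A crate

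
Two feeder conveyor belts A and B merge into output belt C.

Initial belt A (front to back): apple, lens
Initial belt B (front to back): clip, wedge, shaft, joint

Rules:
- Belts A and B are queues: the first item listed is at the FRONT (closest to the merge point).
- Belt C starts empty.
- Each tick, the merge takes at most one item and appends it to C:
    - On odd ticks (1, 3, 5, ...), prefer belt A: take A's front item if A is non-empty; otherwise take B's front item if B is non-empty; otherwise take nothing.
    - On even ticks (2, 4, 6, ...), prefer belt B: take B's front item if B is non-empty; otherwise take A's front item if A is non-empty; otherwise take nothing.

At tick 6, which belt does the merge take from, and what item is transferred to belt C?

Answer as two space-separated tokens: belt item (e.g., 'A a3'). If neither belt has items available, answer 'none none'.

Tick 1: prefer A, take apple from A; A=[lens] B=[clip,wedge,shaft,joint] C=[apple]
Tick 2: prefer B, take clip from B; A=[lens] B=[wedge,shaft,joint] C=[apple,clip]
Tick 3: prefer A, take lens from A; A=[-] B=[wedge,shaft,joint] C=[apple,clip,lens]
Tick 4: prefer B, take wedge from B; A=[-] B=[shaft,joint] C=[apple,clip,lens,wedge]
Tick 5: prefer A, take shaft from B; A=[-] B=[joint] C=[apple,clip,lens,wedge,shaft]
Tick 6: prefer B, take joint from B; A=[-] B=[-] C=[apple,clip,lens,wedge,shaft,joint]

Answer: B joint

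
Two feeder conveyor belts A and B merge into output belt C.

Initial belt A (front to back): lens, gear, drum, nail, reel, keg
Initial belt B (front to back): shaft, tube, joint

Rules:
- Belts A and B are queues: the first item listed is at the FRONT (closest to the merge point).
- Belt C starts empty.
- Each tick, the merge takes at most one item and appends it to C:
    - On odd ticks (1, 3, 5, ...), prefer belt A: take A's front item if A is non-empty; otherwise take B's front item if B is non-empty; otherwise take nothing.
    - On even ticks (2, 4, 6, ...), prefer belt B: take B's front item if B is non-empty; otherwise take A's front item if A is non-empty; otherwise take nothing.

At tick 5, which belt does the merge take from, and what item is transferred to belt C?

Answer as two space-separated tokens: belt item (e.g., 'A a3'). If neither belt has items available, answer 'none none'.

Tick 1: prefer A, take lens from A; A=[gear,drum,nail,reel,keg] B=[shaft,tube,joint] C=[lens]
Tick 2: prefer B, take shaft from B; A=[gear,drum,nail,reel,keg] B=[tube,joint] C=[lens,shaft]
Tick 3: prefer A, take gear from A; A=[drum,nail,reel,keg] B=[tube,joint] C=[lens,shaft,gear]
Tick 4: prefer B, take tube from B; A=[drum,nail,reel,keg] B=[joint] C=[lens,shaft,gear,tube]
Tick 5: prefer A, take drum from A; A=[nail,reel,keg] B=[joint] C=[lens,shaft,gear,tube,drum]

Answer: A drum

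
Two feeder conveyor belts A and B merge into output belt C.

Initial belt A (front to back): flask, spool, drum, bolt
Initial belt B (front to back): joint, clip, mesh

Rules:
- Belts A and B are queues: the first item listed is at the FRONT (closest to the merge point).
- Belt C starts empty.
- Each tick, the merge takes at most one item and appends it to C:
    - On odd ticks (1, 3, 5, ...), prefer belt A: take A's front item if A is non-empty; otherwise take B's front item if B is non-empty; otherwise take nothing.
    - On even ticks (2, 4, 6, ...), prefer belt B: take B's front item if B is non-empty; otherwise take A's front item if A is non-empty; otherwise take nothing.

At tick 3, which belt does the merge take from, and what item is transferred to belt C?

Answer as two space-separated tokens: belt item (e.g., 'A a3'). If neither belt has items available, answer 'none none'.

Tick 1: prefer A, take flask from A; A=[spool,drum,bolt] B=[joint,clip,mesh] C=[flask]
Tick 2: prefer B, take joint from B; A=[spool,drum,bolt] B=[clip,mesh] C=[flask,joint]
Tick 3: prefer A, take spool from A; A=[drum,bolt] B=[clip,mesh] C=[flask,joint,spool]

Answer: A spool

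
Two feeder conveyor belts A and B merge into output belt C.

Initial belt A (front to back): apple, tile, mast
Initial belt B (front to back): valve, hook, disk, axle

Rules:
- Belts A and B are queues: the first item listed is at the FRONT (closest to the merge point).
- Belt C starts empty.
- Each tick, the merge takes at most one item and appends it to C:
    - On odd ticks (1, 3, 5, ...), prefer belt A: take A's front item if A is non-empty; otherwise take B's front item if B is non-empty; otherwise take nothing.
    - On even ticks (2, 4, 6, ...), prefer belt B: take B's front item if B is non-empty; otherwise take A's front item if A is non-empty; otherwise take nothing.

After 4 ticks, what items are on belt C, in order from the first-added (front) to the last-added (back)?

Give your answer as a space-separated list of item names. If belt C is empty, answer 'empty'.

Tick 1: prefer A, take apple from A; A=[tile,mast] B=[valve,hook,disk,axle] C=[apple]
Tick 2: prefer B, take valve from B; A=[tile,mast] B=[hook,disk,axle] C=[apple,valve]
Tick 3: prefer A, take tile from A; A=[mast] B=[hook,disk,axle] C=[apple,valve,tile]
Tick 4: prefer B, take hook from B; A=[mast] B=[disk,axle] C=[apple,valve,tile,hook]

Answer: apple valve tile hook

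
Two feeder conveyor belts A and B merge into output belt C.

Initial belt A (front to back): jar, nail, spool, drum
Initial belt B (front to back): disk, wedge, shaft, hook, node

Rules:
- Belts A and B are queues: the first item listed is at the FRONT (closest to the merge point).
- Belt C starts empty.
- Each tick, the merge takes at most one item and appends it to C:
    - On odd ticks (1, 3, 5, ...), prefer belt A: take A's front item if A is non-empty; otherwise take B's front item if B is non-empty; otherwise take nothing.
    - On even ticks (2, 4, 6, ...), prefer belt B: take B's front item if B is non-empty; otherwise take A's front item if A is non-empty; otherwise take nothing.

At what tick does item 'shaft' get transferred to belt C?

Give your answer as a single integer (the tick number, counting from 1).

Tick 1: prefer A, take jar from A; A=[nail,spool,drum] B=[disk,wedge,shaft,hook,node] C=[jar]
Tick 2: prefer B, take disk from B; A=[nail,spool,drum] B=[wedge,shaft,hook,node] C=[jar,disk]
Tick 3: prefer A, take nail from A; A=[spool,drum] B=[wedge,shaft,hook,node] C=[jar,disk,nail]
Tick 4: prefer B, take wedge from B; A=[spool,drum] B=[shaft,hook,node] C=[jar,disk,nail,wedge]
Tick 5: prefer A, take spool from A; A=[drum] B=[shaft,hook,node] C=[jar,disk,nail,wedge,spool]
Tick 6: prefer B, take shaft from B; A=[drum] B=[hook,node] C=[jar,disk,nail,wedge,spool,shaft]

Answer: 6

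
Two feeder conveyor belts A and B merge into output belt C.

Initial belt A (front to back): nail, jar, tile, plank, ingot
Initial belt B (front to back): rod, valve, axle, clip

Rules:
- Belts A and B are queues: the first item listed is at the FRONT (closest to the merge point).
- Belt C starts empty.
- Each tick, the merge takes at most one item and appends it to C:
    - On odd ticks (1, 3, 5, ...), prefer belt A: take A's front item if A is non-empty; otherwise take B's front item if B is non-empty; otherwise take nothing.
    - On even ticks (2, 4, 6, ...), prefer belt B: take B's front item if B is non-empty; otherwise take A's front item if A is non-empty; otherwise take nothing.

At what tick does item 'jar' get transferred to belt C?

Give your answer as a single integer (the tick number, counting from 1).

Answer: 3

Derivation:
Tick 1: prefer A, take nail from A; A=[jar,tile,plank,ingot] B=[rod,valve,axle,clip] C=[nail]
Tick 2: prefer B, take rod from B; A=[jar,tile,plank,ingot] B=[valve,axle,clip] C=[nail,rod]
Tick 3: prefer A, take jar from A; A=[tile,plank,ingot] B=[valve,axle,clip] C=[nail,rod,jar]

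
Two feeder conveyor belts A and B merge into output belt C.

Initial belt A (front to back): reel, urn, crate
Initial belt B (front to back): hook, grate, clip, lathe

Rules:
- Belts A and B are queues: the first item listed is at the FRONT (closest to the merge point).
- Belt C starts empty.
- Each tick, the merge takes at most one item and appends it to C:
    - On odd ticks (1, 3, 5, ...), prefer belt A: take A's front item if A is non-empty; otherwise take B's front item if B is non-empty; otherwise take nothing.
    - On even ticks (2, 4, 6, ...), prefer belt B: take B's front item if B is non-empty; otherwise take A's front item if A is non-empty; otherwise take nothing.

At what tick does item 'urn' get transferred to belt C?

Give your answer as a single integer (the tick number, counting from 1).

Answer: 3

Derivation:
Tick 1: prefer A, take reel from A; A=[urn,crate] B=[hook,grate,clip,lathe] C=[reel]
Tick 2: prefer B, take hook from B; A=[urn,crate] B=[grate,clip,lathe] C=[reel,hook]
Tick 3: prefer A, take urn from A; A=[crate] B=[grate,clip,lathe] C=[reel,hook,urn]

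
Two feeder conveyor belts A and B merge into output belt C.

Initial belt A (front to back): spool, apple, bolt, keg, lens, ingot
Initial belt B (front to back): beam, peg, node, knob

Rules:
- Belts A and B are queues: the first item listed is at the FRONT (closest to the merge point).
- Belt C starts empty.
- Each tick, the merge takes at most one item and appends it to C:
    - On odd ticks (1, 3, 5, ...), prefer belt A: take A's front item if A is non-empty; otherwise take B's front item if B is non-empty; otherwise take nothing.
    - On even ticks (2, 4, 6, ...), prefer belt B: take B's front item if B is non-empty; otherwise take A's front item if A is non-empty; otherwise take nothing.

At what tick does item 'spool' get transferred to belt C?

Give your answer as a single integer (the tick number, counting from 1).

Answer: 1

Derivation:
Tick 1: prefer A, take spool from A; A=[apple,bolt,keg,lens,ingot] B=[beam,peg,node,knob] C=[spool]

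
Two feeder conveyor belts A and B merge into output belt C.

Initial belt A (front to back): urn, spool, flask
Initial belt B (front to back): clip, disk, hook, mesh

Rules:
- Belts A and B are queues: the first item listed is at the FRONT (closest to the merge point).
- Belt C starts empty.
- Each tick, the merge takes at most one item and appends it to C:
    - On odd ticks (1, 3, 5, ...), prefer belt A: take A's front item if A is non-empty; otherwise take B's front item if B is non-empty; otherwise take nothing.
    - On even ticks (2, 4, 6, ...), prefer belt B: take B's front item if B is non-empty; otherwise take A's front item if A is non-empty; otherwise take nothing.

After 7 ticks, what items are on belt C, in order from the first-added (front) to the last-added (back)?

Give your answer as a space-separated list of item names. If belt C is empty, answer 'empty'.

Tick 1: prefer A, take urn from A; A=[spool,flask] B=[clip,disk,hook,mesh] C=[urn]
Tick 2: prefer B, take clip from B; A=[spool,flask] B=[disk,hook,mesh] C=[urn,clip]
Tick 3: prefer A, take spool from A; A=[flask] B=[disk,hook,mesh] C=[urn,clip,spool]
Tick 4: prefer B, take disk from B; A=[flask] B=[hook,mesh] C=[urn,clip,spool,disk]
Tick 5: prefer A, take flask from A; A=[-] B=[hook,mesh] C=[urn,clip,spool,disk,flask]
Tick 6: prefer B, take hook from B; A=[-] B=[mesh] C=[urn,clip,spool,disk,flask,hook]
Tick 7: prefer A, take mesh from B; A=[-] B=[-] C=[urn,clip,spool,disk,flask,hook,mesh]

Answer: urn clip spool disk flask hook mesh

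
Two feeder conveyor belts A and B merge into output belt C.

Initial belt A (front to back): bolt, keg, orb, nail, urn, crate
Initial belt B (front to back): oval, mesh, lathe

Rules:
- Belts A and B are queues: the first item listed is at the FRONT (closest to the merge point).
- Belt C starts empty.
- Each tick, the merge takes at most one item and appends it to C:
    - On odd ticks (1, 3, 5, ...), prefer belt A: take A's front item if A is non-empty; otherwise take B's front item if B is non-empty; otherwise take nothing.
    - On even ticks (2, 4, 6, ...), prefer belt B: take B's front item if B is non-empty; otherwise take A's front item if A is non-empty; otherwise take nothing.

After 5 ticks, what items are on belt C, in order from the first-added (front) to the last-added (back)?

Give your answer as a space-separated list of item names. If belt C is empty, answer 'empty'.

Answer: bolt oval keg mesh orb

Derivation:
Tick 1: prefer A, take bolt from A; A=[keg,orb,nail,urn,crate] B=[oval,mesh,lathe] C=[bolt]
Tick 2: prefer B, take oval from B; A=[keg,orb,nail,urn,crate] B=[mesh,lathe] C=[bolt,oval]
Tick 3: prefer A, take keg from A; A=[orb,nail,urn,crate] B=[mesh,lathe] C=[bolt,oval,keg]
Tick 4: prefer B, take mesh from B; A=[orb,nail,urn,crate] B=[lathe] C=[bolt,oval,keg,mesh]
Tick 5: prefer A, take orb from A; A=[nail,urn,crate] B=[lathe] C=[bolt,oval,keg,mesh,orb]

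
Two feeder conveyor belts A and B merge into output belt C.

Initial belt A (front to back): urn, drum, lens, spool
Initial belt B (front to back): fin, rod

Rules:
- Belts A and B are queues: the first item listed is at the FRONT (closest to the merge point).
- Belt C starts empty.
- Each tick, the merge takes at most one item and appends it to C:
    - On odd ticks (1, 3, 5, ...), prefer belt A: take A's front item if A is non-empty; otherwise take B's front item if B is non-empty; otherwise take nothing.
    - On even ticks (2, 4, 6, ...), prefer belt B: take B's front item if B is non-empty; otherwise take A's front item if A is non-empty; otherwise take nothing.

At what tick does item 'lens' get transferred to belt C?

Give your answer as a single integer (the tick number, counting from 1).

Tick 1: prefer A, take urn from A; A=[drum,lens,spool] B=[fin,rod] C=[urn]
Tick 2: prefer B, take fin from B; A=[drum,lens,spool] B=[rod] C=[urn,fin]
Tick 3: prefer A, take drum from A; A=[lens,spool] B=[rod] C=[urn,fin,drum]
Tick 4: prefer B, take rod from B; A=[lens,spool] B=[-] C=[urn,fin,drum,rod]
Tick 5: prefer A, take lens from A; A=[spool] B=[-] C=[urn,fin,drum,rod,lens]

Answer: 5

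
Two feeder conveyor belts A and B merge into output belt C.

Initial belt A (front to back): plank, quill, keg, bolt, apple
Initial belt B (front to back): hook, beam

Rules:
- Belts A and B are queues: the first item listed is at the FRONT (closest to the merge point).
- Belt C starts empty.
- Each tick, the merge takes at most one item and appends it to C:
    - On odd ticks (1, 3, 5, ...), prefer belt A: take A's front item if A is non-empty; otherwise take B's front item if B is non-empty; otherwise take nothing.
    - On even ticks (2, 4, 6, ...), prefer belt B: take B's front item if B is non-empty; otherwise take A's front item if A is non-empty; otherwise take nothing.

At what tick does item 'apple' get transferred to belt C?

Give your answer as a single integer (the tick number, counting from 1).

Tick 1: prefer A, take plank from A; A=[quill,keg,bolt,apple] B=[hook,beam] C=[plank]
Tick 2: prefer B, take hook from B; A=[quill,keg,bolt,apple] B=[beam] C=[plank,hook]
Tick 3: prefer A, take quill from A; A=[keg,bolt,apple] B=[beam] C=[plank,hook,quill]
Tick 4: prefer B, take beam from B; A=[keg,bolt,apple] B=[-] C=[plank,hook,quill,beam]
Tick 5: prefer A, take keg from A; A=[bolt,apple] B=[-] C=[plank,hook,quill,beam,keg]
Tick 6: prefer B, take bolt from A; A=[apple] B=[-] C=[plank,hook,quill,beam,keg,bolt]
Tick 7: prefer A, take apple from A; A=[-] B=[-] C=[plank,hook,quill,beam,keg,bolt,apple]

Answer: 7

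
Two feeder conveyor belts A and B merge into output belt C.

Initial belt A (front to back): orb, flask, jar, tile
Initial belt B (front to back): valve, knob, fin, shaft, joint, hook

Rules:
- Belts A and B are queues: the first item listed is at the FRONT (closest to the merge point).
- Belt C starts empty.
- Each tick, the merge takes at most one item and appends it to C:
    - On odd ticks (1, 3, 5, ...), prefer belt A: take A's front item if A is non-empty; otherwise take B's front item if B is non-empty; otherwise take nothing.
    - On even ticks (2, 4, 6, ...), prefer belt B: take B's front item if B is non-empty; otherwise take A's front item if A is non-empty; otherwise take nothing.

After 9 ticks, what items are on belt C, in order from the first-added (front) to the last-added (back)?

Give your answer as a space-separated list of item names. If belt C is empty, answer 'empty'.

Answer: orb valve flask knob jar fin tile shaft joint

Derivation:
Tick 1: prefer A, take orb from A; A=[flask,jar,tile] B=[valve,knob,fin,shaft,joint,hook] C=[orb]
Tick 2: prefer B, take valve from B; A=[flask,jar,tile] B=[knob,fin,shaft,joint,hook] C=[orb,valve]
Tick 3: prefer A, take flask from A; A=[jar,tile] B=[knob,fin,shaft,joint,hook] C=[orb,valve,flask]
Tick 4: prefer B, take knob from B; A=[jar,tile] B=[fin,shaft,joint,hook] C=[orb,valve,flask,knob]
Tick 5: prefer A, take jar from A; A=[tile] B=[fin,shaft,joint,hook] C=[orb,valve,flask,knob,jar]
Tick 6: prefer B, take fin from B; A=[tile] B=[shaft,joint,hook] C=[orb,valve,flask,knob,jar,fin]
Tick 7: prefer A, take tile from A; A=[-] B=[shaft,joint,hook] C=[orb,valve,flask,knob,jar,fin,tile]
Tick 8: prefer B, take shaft from B; A=[-] B=[joint,hook] C=[orb,valve,flask,knob,jar,fin,tile,shaft]
Tick 9: prefer A, take joint from B; A=[-] B=[hook] C=[orb,valve,flask,knob,jar,fin,tile,shaft,joint]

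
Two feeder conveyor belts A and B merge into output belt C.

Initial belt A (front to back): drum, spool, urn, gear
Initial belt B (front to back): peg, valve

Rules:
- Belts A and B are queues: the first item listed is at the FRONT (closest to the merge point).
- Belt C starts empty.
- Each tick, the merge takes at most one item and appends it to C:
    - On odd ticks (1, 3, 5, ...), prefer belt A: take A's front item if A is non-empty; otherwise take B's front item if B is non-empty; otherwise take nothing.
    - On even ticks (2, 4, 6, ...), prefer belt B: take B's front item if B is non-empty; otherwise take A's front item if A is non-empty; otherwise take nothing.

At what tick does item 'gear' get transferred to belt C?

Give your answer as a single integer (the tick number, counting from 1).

Answer: 6

Derivation:
Tick 1: prefer A, take drum from A; A=[spool,urn,gear] B=[peg,valve] C=[drum]
Tick 2: prefer B, take peg from B; A=[spool,urn,gear] B=[valve] C=[drum,peg]
Tick 3: prefer A, take spool from A; A=[urn,gear] B=[valve] C=[drum,peg,spool]
Tick 4: prefer B, take valve from B; A=[urn,gear] B=[-] C=[drum,peg,spool,valve]
Tick 5: prefer A, take urn from A; A=[gear] B=[-] C=[drum,peg,spool,valve,urn]
Tick 6: prefer B, take gear from A; A=[-] B=[-] C=[drum,peg,spool,valve,urn,gear]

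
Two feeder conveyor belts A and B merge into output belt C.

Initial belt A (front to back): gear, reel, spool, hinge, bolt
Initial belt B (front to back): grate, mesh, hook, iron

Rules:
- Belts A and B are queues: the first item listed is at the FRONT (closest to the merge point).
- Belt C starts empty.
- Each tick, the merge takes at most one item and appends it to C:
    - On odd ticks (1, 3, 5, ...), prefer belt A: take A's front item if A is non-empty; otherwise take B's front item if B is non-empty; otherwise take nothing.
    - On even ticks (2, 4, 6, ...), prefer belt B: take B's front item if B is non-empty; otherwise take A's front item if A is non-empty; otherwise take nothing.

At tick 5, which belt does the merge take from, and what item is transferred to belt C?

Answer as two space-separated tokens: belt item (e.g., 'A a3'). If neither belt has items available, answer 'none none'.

Answer: A spool

Derivation:
Tick 1: prefer A, take gear from A; A=[reel,spool,hinge,bolt] B=[grate,mesh,hook,iron] C=[gear]
Tick 2: prefer B, take grate from B; A=[reel,spool,hinge,bolt] B=[mesh,hook,iron] C=[gear,grate]
Tick 3: prefer A, take reel from A; A=[spool,hinge,bolt] B=[mesh,hook,iron] C=[gear,grate,reel]
Tick 4: prefer B, take mesh from B; A=[spool,hinge,bolt] B=[hook,iron] C=[gear,grate,reel,mesh]
Tick 5: prefer A, take spool from A; A=[hinge,bolt] B=[hook,iron] C=[gear,grate,reel,mesh,spool]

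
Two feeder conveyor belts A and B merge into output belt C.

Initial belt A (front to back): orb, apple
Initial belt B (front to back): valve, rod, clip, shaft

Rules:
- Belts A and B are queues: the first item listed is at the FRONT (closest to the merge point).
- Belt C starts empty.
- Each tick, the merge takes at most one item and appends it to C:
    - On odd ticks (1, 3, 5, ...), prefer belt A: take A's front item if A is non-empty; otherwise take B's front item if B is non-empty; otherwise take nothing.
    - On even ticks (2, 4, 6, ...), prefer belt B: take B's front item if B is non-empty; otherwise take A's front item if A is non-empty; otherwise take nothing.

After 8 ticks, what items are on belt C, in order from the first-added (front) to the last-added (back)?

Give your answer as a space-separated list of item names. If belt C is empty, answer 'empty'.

Answer: orb valve apple rod clip shaft

Derivation:
Tick 1: prefer A, take orb from A; A=[apple] B=[valve,rod,clip,shaft] C=[orb]
Tick 2: prefer B, take valve from B; A=[apple] B=[rod,clip,shaft] C=[orb,valve]
Tick 3: prefer A, take apple from A; A=[-] B=[rod,clip,shaft] C=[orb,valve,apple]
Tick 4: prefer B, take rod from B; A=[-] B=[clip,shaft] C=[orb,valve,apple,rod]
Tick 5: prefer A, take clip from B; A=[-] B=[shaft] C=[orb,valve,apple,rod,clip]
Tick 6: prefer B, take shaft from B; A=[-] B=[-] C=[orb,valve,apple,rod,clip,shaft]
Tick 7: prefer A, both empty, nothing taken; A=[-] B=[-] C=[orb,valve,apple,rod,clip,shaft]
Tick 8: prefer B, both empty, nothing taken; A=[-] B=[-] C=[orb,valve,apple,rod,clip,shaft]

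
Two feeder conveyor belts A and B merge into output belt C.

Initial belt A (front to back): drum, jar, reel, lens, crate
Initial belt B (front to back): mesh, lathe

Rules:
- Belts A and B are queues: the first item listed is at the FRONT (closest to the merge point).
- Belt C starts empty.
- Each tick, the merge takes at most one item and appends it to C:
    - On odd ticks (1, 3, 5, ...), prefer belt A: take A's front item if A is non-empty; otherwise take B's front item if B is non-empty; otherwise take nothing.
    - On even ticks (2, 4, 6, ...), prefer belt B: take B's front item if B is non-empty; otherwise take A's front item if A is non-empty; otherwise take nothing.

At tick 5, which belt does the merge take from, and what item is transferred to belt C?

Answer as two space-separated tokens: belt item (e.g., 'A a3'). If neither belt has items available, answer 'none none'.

Tick 1: prefer A, take drum from A; A=[jar,reel,lens,crate] B=[mesh,lathe] C=[drum]
Tick 2: prefer B, take mesh from B; A=[jar,reel,lens,crate] B=[lathe] C=[drum,mesh]
Tick 3: prefer A, take jar from A; A=[reel,lens,crate] B=[lathe] C=[drum,mesh,jar]
Tick 4: prefer B, take lathe from B; A=[reel,lens,crate] B=[-] C=[drum,mesh,jar,lathe]
Tick 5: prefer A, take reel from A; A=[lens,crate] B=[-] C=[drum,mesh,jar,lathe,reel]

Answer: A reel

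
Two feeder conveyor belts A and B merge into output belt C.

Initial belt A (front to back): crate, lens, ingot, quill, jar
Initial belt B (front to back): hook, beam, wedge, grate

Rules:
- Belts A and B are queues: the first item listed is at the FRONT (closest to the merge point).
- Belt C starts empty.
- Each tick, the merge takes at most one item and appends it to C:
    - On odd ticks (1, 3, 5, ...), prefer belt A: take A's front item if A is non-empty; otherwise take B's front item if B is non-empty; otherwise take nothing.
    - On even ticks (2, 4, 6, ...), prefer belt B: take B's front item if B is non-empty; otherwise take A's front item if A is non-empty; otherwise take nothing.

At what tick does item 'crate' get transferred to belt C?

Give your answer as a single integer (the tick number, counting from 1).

Tick 1: prefer A, take crate from A; A=[lens,ingot,quill,jar] B=[hook,beam,wedge,grate] C=[crate]

Answer: 1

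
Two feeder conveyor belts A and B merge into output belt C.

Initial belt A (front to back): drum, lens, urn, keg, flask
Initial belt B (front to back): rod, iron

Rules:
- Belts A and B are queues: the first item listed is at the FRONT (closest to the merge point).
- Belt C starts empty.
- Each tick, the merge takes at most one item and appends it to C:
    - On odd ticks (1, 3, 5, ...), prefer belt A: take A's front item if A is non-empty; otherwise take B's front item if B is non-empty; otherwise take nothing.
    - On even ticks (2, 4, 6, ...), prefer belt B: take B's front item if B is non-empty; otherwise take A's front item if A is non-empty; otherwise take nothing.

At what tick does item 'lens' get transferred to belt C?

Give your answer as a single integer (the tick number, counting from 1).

Tick 1: prefer A, take drum from A; A=[lens,urn,keg,flask] B=[rod,iron] C=[drum]
Tick 2: prefer B, take rod from B; A=[lens,urn,keg,flask] B=[iron] C=[drum,rod]
Tick 3: prefer A, take lens from A; A=[urn,keg,flask] B=[iron] C=[drum,rod,lens]

Answer: 3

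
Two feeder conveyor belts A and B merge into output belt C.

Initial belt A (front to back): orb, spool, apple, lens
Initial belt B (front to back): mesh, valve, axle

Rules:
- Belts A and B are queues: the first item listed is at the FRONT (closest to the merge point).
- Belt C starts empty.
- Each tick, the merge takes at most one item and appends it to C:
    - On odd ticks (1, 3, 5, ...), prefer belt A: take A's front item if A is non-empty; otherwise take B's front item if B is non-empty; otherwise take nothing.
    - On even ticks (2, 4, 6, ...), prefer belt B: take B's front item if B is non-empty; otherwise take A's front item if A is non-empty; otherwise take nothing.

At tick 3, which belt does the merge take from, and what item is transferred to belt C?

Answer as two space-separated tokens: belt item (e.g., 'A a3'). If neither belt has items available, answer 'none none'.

Answer: A spool

Derivation:
Tick 1: prefer A, take orb from A; A=[spool,apple,lens] B=[mesh,valve,axle] C=[orb]
Tick 2: prefer B, take mesh from B; A=[spool,apple,lens] B=[valve,axle] C=[orb,mesh]
Tick 3: prefer A, take spool from A; A=[apple,lens] B=[valve,axle] C=[orb,mesh,spool]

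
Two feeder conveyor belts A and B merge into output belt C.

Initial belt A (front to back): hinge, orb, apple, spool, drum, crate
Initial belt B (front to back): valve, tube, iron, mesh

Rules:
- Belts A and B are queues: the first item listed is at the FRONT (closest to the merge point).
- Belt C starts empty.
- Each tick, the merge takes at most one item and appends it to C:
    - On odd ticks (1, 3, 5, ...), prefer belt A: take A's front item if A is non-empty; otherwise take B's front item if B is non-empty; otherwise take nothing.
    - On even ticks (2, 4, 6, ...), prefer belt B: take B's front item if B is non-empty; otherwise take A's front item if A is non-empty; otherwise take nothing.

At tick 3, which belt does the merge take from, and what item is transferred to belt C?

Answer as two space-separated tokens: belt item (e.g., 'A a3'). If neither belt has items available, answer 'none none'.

Tick 1: prefer A, take hinge from A; A=[orb,apple,spool,drum,crate] B=[valve,tube,iron,mesh] C=[hinge]
Tick 2: prefer B, take valve from B; A=[orb,apple,spool,drum,crate] B=[tube,iron,mesh] C=[hinge,valve]
Tick 3: prefer A, take orb from A; A=[apple,spool,drum,crate] B=[tube,iron,mesh] C=[hinge,valve,orb]

Answer: A orb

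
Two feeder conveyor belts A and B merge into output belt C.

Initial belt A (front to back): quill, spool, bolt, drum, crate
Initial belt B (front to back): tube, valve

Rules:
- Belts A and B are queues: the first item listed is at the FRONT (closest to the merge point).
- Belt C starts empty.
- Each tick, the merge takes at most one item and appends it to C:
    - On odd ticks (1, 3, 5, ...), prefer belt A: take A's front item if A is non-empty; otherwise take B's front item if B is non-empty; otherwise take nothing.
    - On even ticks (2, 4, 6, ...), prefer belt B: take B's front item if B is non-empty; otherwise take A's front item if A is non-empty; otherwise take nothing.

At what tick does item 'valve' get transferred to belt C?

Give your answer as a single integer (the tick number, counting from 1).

Answer: 4

Derivation:
Tick 1: prefer A, take quill from A; A=[spool,bolt,drum,crate] B=[tube,valve] C=[quill]
Tick 2: prefer B, take tube from B; A=[spool,bolt,drum,crate] B=[valve] C=[quill,tube]
Tick 3: prefer A, take spool from A; A=[bolt,drum,crate] B=[valve] C=[quill,tube,spool]
Tick 4: prefer B, take valve from B; A=[bolt,drum,crate] B=[-] C=[quill,tube,spool,valve]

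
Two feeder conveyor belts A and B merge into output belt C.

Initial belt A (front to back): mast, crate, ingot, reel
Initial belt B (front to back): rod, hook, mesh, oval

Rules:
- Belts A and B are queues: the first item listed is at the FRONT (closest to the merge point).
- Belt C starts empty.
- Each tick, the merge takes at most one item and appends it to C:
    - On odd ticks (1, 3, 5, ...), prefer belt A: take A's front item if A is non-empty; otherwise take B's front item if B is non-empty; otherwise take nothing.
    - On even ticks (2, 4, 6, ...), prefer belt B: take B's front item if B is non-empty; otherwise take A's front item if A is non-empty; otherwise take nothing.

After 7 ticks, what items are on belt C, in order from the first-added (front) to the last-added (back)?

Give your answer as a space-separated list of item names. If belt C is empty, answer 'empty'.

Answer: mast rod crate hook ingot mesh reel

Derivation:
Tick 1: prefer A, take mast from A; A=[crate,ingot,reel] B=[rod,hook,mesh,oval] C=[mast]
Tick 2: prefer B, take rod from B; A=[crate,ingot,reel] B=[hook,mesh,oval] C=[mast,rod]
Tick 3: prefer A, take crate from A; A=[ingot,reel] B=[hook,mesh,oval] C=[mast,rod,crate]
Tick 4: prefer B, take hook from B; A=[ingot,reel] B=[mesh,oval] C=[mast,rod,crate,hook]
Tick 5: prefer A, take ingot from A; A=[reel] B=[mesh,oval] C=[mast,rod,crate,hook,ingot]
Tick 6: prefer B, take mesh from B; A=[reel] B=[oval] C=[mast,rod,crate,hook,ingot,mesh]
Tick 7: prefer A, take reel from A; A=[-] B=[oval] C=[mast,rod,crate,hook,ingot,mesh,reel]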